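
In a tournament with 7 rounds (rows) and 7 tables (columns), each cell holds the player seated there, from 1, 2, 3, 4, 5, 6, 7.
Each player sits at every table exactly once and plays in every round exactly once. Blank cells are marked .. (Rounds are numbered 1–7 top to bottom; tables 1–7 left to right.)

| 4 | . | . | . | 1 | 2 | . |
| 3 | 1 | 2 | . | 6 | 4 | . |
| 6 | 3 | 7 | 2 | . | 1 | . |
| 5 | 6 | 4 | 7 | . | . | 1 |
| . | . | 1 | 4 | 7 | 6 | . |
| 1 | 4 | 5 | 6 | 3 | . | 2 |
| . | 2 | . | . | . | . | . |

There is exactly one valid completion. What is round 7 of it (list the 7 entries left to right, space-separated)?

Round 7, table 1: round 7 has {2} and table 1 has {1, 3, 4, 5, 6}, leaving only 7.
Round 2, table 4: round 2 has {1, 2, 3, 4, 6} and table 4 has {2, 4, 6, 7}, leaving only 5.
Round 1, table 4: round 1 has {1, 2, 4} and table 4 has {2, 4, 5, 6, 7}, leaving only 3.
Round 7, table 4: round 7 has {2, 7} and table 4 has {2, 3, 4, 5, 6, 7}, leaving only 1.
Round 1, table 3: round 1 has {1, 2, 3, 4} and table 3 has {1, 2, 4, 5, 7}, leaving only 6.
Round 7, table 3: round 7 has {1, 2, 7} and table 3 has {1, 2, 4, 5, 6, 7}, leaving only 3.
Round 7, table 6: round 7 has {1, 2, 3, 7} and table 6 has {1, 2, 4, 6}, leaving only 5.
Round 7, table 5: round 7 has {1, 2, 3, 5, 7} and table 5 has {1, 3, 6, 7}, leaving only 4.
Round 7, table 7: round 7 has {1, 2, 3, 4, 5, 7} and table 7 has {1, 2}, leaving only 6.
So round 7 reads: 7 2 3 1 4 5 6.

7 2 3 1 4 5 6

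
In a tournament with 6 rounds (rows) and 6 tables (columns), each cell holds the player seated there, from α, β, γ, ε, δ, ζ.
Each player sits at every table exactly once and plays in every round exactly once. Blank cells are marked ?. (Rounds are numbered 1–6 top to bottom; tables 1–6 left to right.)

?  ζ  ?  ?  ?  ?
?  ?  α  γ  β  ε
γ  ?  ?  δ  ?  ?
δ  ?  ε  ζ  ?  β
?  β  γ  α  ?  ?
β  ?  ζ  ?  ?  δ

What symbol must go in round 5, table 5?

Round 2, table 1: round 2 has {α, β, γ, ε} and table 1 has {β, γ, δ}, leaving only ζ.
Round 2, table 2: round 2 has {α, β, γ, ε, ζ} and table 2 has {β, ζ}, leaving only δ.
Round 3, table 3: round 3 has {γ, δ} and table 3 has {α, γ, ε, ζ}, leaving only β.
Round 1, table 3: round 1 has {ζ} and table 3 has {α, β, γ, ε, ζ}, leaving only δ.
Round 5, table 1: round 5 has {α, β, γ} and table 1 has {β, γ, δ, ζ}, leaving only ε.
Round 1, table 1: round 1 has {δ, ζ} and table 1 has {β, γ, ε, δ, ζ}, leaving only α.
Round 1, table 6: round 1 has {α, δ, ζ} and table 6 has {β, ε, δ}, leaving only γ.
Round 1, table 5: round 1 has {α, γ, δ, ζ} and table 5 has {β}, leaving only ε.
Round 1, table 4: round 1 has {α, γ, ε, δ, ζ} and table 4 has {α, γ, δ, ζ}, leaving only β.
Round 5, table 6: round 5 has {α, β, γ, ε} and table 6 has {β, γ, ε, δ}, leaving only ζ.
Round 5 already has {α, β, γ, ε, ζ} and table 5 already has {β, ε}, so round 5, table 5 must be δ.

δ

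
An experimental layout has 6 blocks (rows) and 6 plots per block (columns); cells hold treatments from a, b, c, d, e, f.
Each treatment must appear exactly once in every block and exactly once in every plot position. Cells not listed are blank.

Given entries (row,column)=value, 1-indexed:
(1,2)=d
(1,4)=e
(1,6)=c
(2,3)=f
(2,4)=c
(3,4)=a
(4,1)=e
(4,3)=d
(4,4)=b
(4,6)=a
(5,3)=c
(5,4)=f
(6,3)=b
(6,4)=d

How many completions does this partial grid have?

52

Block 1, plot 1: eliminating its block and plot leaves {a, b, f}.
Block 1, plot 3: eliminating its block and plot leaves {a}.
Block 1, plot 5: eliminating its block and plot leaves {a, b, f}.
Block 2, plot 1: eliminating its block and plot leaves {a, b, d}.
Block 2, plot 2: eliminating its block and plot leaves {a, b, e}.
Block 2, plot 5: eliminating its block and plot leaves {a, b, d, e}.
Block 2, plot 6: eliminating its block and plot leaves {b, d, e}.
Block 3, plot 1: eliminating its block and plot leaves {b, c, d, f}.
Block 3, plot 2: eliminating its block and plot leaves {b, c, e, f}.
Block 3, plot 3: eliminating its block and plot leaves {e}.
Block 3, plot 5: eliminating its block and plot leaves {b, c, d, e, f}.
Block 3, plot 6: eliminating its block and plot leaves {b, d, e, f}.
Block 4, plot 2: eliminating its block and plot leaves {c, f}.
Block 4, plot 5: eliminating its block and plot leaves {c, f}.
Block 5, plot 1: eliminating its block and plot leaves {a, b, d}.
Block 5, plot 2: eliminating its block and plot leaves {a, b, e}.
Block 5, plot 5: eliminating its block and plot leaves {a, b, d, e}.
Block 5, plot 6: eliminating its block and plot leaves {b, d, e}.
Block 6, plot 1: eliminating its block and plot leaves {a, c, f}.
Block 6, plot 2: eliminating its block and plot leaves {a, c, e, f}.
Block 6, plot 5: eliminating its block and plot leaves {a, c, e, f}.
Block 6, plot 6: eliminating its block and plot leaves {e, f}.
Enumerating the assignments across these blanks that avoid any block or plot repeat gives 52 completions.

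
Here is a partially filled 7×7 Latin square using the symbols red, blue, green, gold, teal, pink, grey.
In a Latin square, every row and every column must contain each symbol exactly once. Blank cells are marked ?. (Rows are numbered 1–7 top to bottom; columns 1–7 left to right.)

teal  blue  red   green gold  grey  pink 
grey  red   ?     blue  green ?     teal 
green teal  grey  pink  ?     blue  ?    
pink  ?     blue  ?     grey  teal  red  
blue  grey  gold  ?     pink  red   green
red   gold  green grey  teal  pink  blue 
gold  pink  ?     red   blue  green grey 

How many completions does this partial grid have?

Row 2, column 3: eliminating its row and column leaves {pink}.
Row 2, column 6: eliminating its row and column leaves {gold}.
Row 3, column 5: eliminating its row and column leaves {red}.
Row 3, column 7: eliminating its row and column leaves {gold}.
Row 4, column 2: eliminating its row and column leaves {green}.
Row 4, column 4: eliminating its row and column leaves {gold}.
Row 5, column 4: eliminating its row and column leaves {teal}.
Row 7, column 3: eliminating its row and column leaves {teal}.
Only one assignment across all blanks avoids any row or column repeat, giving 1 completion.

1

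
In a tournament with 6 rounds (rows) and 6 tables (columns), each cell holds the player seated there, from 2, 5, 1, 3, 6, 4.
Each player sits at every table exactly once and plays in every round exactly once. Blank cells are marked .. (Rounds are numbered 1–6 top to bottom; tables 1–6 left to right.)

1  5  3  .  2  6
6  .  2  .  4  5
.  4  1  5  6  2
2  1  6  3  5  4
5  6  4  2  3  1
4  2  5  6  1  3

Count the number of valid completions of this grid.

Round 1, table 4: eliminating its round and table leaves {4}.
Round 2, table 2: eliminating its round and table leaves {3}.
Round 2, table 4: eliminating its round and table leaves {1}.
Round 3, table 1: eliminating its round and table leaves {3}.
Only one assignment across all blanks avoids any round or table repeat, giving 1 completion.

1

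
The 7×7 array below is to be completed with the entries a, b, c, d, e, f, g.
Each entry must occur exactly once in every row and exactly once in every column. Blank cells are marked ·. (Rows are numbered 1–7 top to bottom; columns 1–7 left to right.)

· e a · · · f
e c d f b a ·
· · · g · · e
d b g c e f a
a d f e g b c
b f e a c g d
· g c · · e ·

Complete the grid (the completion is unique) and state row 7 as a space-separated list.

f g c d a e b

Row 7, column 1: row 7 has {c, e, g} and column 1 has {a, b, d, e}, leaving only f.
Row 7, column 7: row 7 has {c, e, f, g} and column 7 has {a, c, d, e, f}, leaving only b.
Row 7, column 4: row 7 has {b, c, e, f, g} and column 4 has {a, c, e, f, g}, leaving only d.
Row 7, column 5: row 7 has {b, c, d, e, f, g} and column 5 has {b, c, e, g}, leaving only a.
So row 7 reads: f g c d a e b.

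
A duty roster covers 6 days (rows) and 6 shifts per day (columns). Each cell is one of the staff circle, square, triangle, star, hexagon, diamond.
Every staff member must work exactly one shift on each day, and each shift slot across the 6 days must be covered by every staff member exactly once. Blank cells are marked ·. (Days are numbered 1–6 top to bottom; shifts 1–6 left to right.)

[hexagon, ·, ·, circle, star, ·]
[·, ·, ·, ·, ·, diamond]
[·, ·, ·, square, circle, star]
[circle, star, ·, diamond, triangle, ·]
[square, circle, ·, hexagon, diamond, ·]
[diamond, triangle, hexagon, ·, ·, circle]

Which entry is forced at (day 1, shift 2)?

diamond

Day 3, shift 1: day 3 has {circle, square, star} and shift 1 has {circle, square, hexagon, diamond}, leaving only triangle.
Day 2, shift 1: day 2 has {diamond} and shift 1 has {circle, square, triangle, hexagon, diamond}, leaving only star.
Day 2, shift 4: day 2 has {star, diamond} and shift 4 has {circle, square, hexagon, diamond}, leaving only triangle.
Day 3, shift 3: day 3 has {circle, square, triangle, star} and shift 3 has {hexagon}, leaving only diamond.
Day 3, shift 2: day 3 has {circle, square, triangle, star, diamond} and shift 2 has {circle, triangle, star}, leaving only hexagon.
Day 2, shift 2: day 2 has {triangle, star, diamond} and shift 2 has {circle, triangle, star, hexagon}, leaving only square.
Day 1 already has {circle, star, hexagon} and shift 2 already has {circle, square, triangle, star, hexagon}, so day 1, shift 2 must be diamond.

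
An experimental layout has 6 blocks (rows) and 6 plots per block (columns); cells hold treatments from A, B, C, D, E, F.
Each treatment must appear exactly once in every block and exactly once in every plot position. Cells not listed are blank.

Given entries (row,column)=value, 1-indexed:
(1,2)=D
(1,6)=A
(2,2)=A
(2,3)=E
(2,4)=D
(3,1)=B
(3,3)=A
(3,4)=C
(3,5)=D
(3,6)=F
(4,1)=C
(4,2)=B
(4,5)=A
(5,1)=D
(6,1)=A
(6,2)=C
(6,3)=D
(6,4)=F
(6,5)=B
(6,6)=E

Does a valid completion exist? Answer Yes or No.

Yes

No block or plot among the givens repeats a symbol, and propagating forced cells runs into no contradiction.
One valid completion exists (for instance, E D C B F A / F A E D C B / B E A C D F / C B F E A D / D F B A E C / A C D F B E).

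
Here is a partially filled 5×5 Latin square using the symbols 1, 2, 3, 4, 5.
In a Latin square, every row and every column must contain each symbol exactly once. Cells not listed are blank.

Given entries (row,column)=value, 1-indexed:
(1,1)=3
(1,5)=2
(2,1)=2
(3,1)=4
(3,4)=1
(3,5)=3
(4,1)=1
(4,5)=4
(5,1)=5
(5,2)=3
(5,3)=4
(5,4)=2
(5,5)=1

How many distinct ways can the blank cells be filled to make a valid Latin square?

3

Row 1, column 2: eliminating its row and column leaves {1, 4, 5}.
Row 1, column 3: eliminating its row and column leaves {1, 5}.
Row 1, column 4: eliminating its row and column leaves {4, 5}.
Row 2, column 2: eliminating its row and column leaves {1, 4, 5}.
Row 2, column 3: eliminating its row and column leaves {1, 3, 5}.
Row 2, column 4: eliminating its row and column leaves {3, 4, 5}.
Row 2, column 5: eliminating its row and column leaves {5}.
Row 3, column 2: eliminating its row and column leaves {2, 5}.
Row 3, column 3: eliminating its row and column leaves {2, 5}.
Row 4, column 2: eliminating its row and column leaves {2, 5}.
Row 4, column 3: eliminating its row and column leaves {2, 3, 5}.
Row 4, column 4: eliminating its row and column leaves {3, 5}.
Enumerating the assignments across these blanks that avoid any row or column repeat gives 3 completions.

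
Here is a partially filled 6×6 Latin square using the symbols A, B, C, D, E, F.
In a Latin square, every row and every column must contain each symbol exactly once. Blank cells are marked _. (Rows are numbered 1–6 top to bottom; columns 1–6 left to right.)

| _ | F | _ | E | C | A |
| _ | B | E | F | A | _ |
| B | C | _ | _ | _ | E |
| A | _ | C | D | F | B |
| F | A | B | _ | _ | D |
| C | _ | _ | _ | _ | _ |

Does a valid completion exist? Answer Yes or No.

Row 1, column 1: row 1 has {A, C, E, F} and column 1 has {A, B, C, F}, so it must be D.
Now row 1, column 3: row 1 together with column 3 already contain {A, B, C, D, E, F} — every symbol — so nothing can go there. The grid has no valid completion.

No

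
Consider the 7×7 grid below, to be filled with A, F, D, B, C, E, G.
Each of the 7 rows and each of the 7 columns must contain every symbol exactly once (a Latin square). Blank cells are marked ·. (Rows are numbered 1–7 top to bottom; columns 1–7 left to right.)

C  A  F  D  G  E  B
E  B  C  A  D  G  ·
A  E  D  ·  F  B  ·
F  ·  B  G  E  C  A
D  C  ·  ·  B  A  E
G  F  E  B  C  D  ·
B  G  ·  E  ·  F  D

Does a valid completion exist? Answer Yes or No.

Row 6, column 7: row 6 together with column 7 already contain {A, F, D, B, C, E, G} — every symbol — so nothing can go there. The grid has no valid completion.

No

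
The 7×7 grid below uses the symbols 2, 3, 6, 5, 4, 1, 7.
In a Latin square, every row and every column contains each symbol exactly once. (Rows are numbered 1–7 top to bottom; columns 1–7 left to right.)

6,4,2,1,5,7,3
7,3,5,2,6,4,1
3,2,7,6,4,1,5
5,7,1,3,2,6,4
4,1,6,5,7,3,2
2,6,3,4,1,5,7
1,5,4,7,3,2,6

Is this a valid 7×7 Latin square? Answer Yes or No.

Each row is a permutation of the 7 symbols, and so is each column.

Yes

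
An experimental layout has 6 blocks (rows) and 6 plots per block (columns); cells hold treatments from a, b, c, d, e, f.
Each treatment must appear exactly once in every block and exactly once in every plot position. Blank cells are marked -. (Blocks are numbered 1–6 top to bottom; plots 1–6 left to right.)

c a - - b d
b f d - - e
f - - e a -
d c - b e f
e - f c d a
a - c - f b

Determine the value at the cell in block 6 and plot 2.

e

Block 1, plot 3: block 1 has {a, b, c, d} and plot 3 has {c, d, f}, leaving only e.
Block 1, plot 4: block 1 has {a, b, c, d, e} and plot 4 has {b, c, e}, leaving only f.
Block 2, plot 4: block 2 has {b, d, e, f} and plot 4 has {b, c, e, f}, leaving only a.
Block 2, plot 5: block 2 has {a, b, d, e, f} and plot 5 has {a, b, d, e, f}, leaving only c.
Block 3, plot 3: block 3 has {a, e, f} and plot 3 has {c, d, e, f}, leaving only b.
Block 3, plot 2: block 3 has {a, b, e, f} and plot 2 has {a, c, f}, leaving only d.
Block 6 already has {a, b, c, f} and plot 2 already has {a, c, d, f}, so block 6, plot 2 must be e.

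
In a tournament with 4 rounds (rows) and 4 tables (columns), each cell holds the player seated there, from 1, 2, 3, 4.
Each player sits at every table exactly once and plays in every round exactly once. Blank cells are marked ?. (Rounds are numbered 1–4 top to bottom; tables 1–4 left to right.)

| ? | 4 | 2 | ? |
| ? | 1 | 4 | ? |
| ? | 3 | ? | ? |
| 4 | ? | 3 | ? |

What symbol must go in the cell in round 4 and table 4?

Round 3, table 3: round 3 has {3} and table 3 has {2, 3, 4}, leaving only 1.
Round 3, table 1: round 3 has {1, 3} and table 1 has {4}, leaving only 2.
Round 2, table 1: round 2 has {1, 4} and table 1 has {2, 4}, leaving only 3.
Round 1, table 1: round 1 has {2, 4} and table 1 has {2, 3, 4}, leaving only 1.
Round 1, table 4: round 1 has {1, 2, 4} and table 4 has {}, leaving only 3.
Round 2, table 4: round 2 has {1, 3, 4} and table 4 has {3}, leaving only 2.
Round 4 already has {3, 4} and table 4 already has {2, 3}, so round 4, table 4 must be 1.

1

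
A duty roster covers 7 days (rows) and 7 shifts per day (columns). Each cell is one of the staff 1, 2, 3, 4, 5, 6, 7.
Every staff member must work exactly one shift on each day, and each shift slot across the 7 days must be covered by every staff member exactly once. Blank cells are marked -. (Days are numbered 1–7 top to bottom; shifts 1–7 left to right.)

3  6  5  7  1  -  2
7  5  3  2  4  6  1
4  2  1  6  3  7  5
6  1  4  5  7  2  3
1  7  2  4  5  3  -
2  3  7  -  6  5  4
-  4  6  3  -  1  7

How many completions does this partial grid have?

Day 1, shift 6: eliminating its day and shift leaves {4}.
Day 5, shift 7: eliminating its day and shift leaves {6}.
Day 6, shift 4: eliminating its day and shift leaves {1}.
Day 7, shift 1: eliminating its day and shift leaves {5}.
Day 7, shift 5: eliminating its day and shift leaves {2}.
Only one assignment across all blanks avoids any day or shift repeat, giving 1 completion.

1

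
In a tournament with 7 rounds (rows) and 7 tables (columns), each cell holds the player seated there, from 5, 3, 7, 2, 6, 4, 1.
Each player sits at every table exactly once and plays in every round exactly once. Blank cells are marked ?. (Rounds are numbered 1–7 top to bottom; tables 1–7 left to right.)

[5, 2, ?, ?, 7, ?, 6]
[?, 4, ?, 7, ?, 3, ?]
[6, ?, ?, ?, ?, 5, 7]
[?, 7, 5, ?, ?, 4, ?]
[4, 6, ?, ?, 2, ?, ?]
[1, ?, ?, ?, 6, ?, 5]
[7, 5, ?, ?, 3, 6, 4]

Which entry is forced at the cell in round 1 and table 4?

3

Round 1, table 6: round 1 has {5, 7, 2, 6} and table 6 has {5, 3, 6, 4}, leaving only 1.
Round 2, table 1: round 2 has {3, 7, 4} and table 1 has {5, 7, 6, 4, 1}, leaving only 2.
Round 2, table 7: round 2 has {3, 7, 2, 4} and table 7 has {5, 7, 6, 4}, leaving only 1.
Round 2, table 3: round 2 has {3, 7, 2, 4, 1} and table 3 has {5}, leaving only 6.
Round 2, table 5: round 2 has {3, 7, 2, 6, 4, 1} and table 5 has {3, 7, 2, 6}, leaving only 5.
Round 4, table 1: round 4 has {5, 7, 4} and table 1 has {5, 7, 2, 6, 4, 1}, leaving only 3.
Round 4, table 5: round 4 has {5, 3, 7, 4} and table 5 has {5, 3, 7, 2, 6}, leaving only 1.
Round 3, table 5: round 3 has {5, 7, 6} and table 5 has {5, 3, 7, 2, 6, 1}, leaving only 4.
Round 4, table 7: round 4 has {5, 3, 7, 4, 1} and table 7 has {5, 7, 6, 4, 1}, leaving only 2.
Round 4, table 4: round 4 has {5, 3, 7, 2, 4, 1} and table 4 has {7}, leaving only 6.
Round 5, table 6: round 5 has {2, 6, 4} and table 6 has {5, 3, 6, 4, 1}, leaving only 7.
Round 5, table 7: round 5 has {7, 2, 6, 4} and table 7 has {5, 7, 2, 6, 4, 1}, leaving only 3.
Round 5, table 3: round 5 has {3, 7, 2, 6, 4} and table 3 has {5, 6}, leaving only 1.
Round 5, table 4: round 5 has {3, 7, 2, 6, 4, 1} and table 4 has {7, 6}, leaving only 5.
Round 6, table 2: round 6 has {5, 6, 1} and table 2 has {5, 7, 2, 6, 4}, leaving only 3.
Round 3, table 2: round 3 has {5, 7, 6, 4} and table 2 has {5, 3, 7, 2, 6, 4}, leaving only 1.
Round 6, table 6: round 6 has {5, 3, 6, 1} and table 6 has {5, 3, 7, 6, 4, 1}, leaving only 2.
Round 6, table 4: round 6 has {5, 3, 2, 6, 1} and table 4 has {5, 7, 6}, leaving only 4.
Round 1 already has {5, 7, 2, 6, 1} and table 4 already has {5, 7, 6, 4}, so round 1, table 4 must be 3.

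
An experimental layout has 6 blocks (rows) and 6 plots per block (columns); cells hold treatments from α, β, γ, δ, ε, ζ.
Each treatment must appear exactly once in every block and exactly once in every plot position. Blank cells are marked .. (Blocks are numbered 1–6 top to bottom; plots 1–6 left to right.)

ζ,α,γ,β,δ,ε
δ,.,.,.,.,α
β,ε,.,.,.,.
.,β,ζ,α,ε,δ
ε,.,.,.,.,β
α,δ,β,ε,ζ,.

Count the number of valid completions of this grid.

Block 2, plot 2: eliminating its block and plot leaves {γ, ζ}.
Block 2, plot 3: eliminating its block and plot leaves {ε}.
Block 2, plot 4: eliminating its block and plot leaves {γ, ζ}.
Block 2, plot 5: eliminating its block and plot leaves {β, γ}.
Block 3, plot 3: eliminating its block and plot leaves {α, δ}.
Block 3, plot 4: eliminating its block and plot leaves {γ, δ, ζ}.
Block 3, plot 5: eliminating its block and plot leaves {α, γ}.
Block 3, plot 6: eliminating its block and plot leaves {γ, ζ}.
Block 4, plot 1: eliminating its block and plot leaves {γ}.
Block 5, plot 2: eliminating its block and plot leaves {γ, ζ}.
Block 5, plot 3: eliminating its block and plot leaves {α, δ}.
Block 5, plot 4: eliminating its block and plot leaves {γ, δ, ζ}.
Block 5, plot 5: eliminating its block and plot leaves {α, γ}.
Block 6, plot 6: eliminating its block and plot leaves {γ}.
Enumerating the assignments across these blanks that avoid any block or plot repeat gives 3 completions.

3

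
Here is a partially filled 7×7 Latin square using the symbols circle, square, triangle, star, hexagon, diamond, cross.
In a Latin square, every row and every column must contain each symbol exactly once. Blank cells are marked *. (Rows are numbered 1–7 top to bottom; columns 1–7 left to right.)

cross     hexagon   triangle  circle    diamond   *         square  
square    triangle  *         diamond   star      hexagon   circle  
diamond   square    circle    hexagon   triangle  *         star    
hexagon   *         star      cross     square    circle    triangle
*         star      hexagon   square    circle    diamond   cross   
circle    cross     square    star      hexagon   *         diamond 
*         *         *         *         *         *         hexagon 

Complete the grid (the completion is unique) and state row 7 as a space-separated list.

star circle diamond triangle cross square hexagon

Row 7, column 4: row 7 has {hexagon} and column 4 has {circle, square, star, hexagon, diamond, cross}, leaving only triangle.
Row 7, column 1: row 7 has {triangle, hexagon} and column 1 has {circle, square, hexagon, diamond, cross}, leaving only star.
Row 7, column 5: row 7 has {triangle, star, hexagon} and column 5 has {circle, square, triangle, star, hexagon, diamond}, leaving only cross.
Row 7, column 3: row 7 has {triangle, star, hexagon, cross} and column 3 has {circle, square, triangle, star, hexagon}, leaving only diamond.
Row 7, column 2: row 7 has {triangle, star, hexagon, diamond, cross} and column 2 has {square, triangle, star, hexagon, cross}, leaving only circle.
Row 7, column 6: row 7 has {circle, triangle, star, hexagon, diamond, cross} and column 6 has {circle, hexagon, diamond}, leaving only square.
So row 7 reads: star circle diamond triangle cross square hexagon.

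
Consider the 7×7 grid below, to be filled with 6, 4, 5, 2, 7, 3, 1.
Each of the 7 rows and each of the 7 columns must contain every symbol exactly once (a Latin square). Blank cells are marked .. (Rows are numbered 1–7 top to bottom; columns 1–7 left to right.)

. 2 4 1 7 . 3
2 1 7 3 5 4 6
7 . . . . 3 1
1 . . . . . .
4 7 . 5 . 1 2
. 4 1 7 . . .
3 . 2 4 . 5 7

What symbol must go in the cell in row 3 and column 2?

5

Row 1, column 6: row 1 has {4, 2, 7, 3, 1} and column 6 has {4, 5, 3, 1}, leaving only 6.
Row 1, column 1: row 1 has {6, 4, 2, 7, 3, 1} and column 1 has {4, 2, 7, 3, 1}, leaving only 5.
Row 6, column 1: row 6 has {4, 7, 1} and column 1 has {4, 5, 2, 7, 3, 1}, leaving only 6.
Row 6, column 6: row 6 has {6, 4, 7, 1} and column 6 has {6, 4, 5, 3, 1}, leaving only 2.
Row 4, column 6: row 4 has {1} and column 6 has {6, 4, 5, 2, 3, 1}, leaving only 7.
Row 6, column 5: row 6 has {6, 4, 2, 7, 1} and column 5 has {5, 7}, leaving only 3.
Row 5, column 5: row 5 has {4, 5, 2, 7, 1} and column 5 has {5, 7, 3}, leaving only 6.
Row 5, column 3: row 5 has {6, 4, 5, 2, 7, 1} and column 3 has {4, 2, 7, 1}, leaving only 3.
Row 6, column 7: row 6 has {6, 4, 2, 7, 3, 1} and column 7 has {6, 2, 7, 3, 1}, leaving only 5.
Row 4, column 7: row 4 has {7, 1} and column 7 has {6, 5, 2, 7, 3, 1}, leaving only 4.
Row 4, column 5: row 4 has {4, 7, 1} and column 5 has {6, 5, 7, 3}, leaving only 2.
Row 3, column 5: row 3 has {7, 3, 1} and column 5 has {6, 5, 2, 7, 3}, leaving only 4.
Row 4, column 4: row 4 has {4, 2, 7, 1} and column 4 has {4, 5, 7, 3, 1}, leaving only 6.
Row 3, column 4: row 3 has {4, 7, 3, 1} and column 4 has {6, 4, 5, 7, 3, 1}, leaving only 2.
Row 4, column 3: row 4 has {6, 4, 2, 7, 1} and column 3 has {4, 2, 7, 3, 1}, leaving only 5.
Row 3, column 3: row 3 has {4, 2, 7, 3, 1} and column 3 has {4, 5, 2, 7, 3, 1}, leaving only 6.
Row 3 already has {6, 4, 2, 7, 3, 1} and column 2 already has {4, 2, 7, 1}, so row 3, column 2 must be 5.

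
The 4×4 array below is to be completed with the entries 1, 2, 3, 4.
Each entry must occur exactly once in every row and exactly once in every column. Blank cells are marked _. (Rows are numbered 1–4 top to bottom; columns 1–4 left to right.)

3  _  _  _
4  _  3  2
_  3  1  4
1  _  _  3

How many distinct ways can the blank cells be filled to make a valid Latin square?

2

Row 1, column 2: eliminating its row and column leaves {1, 2, 4}.
Row 1, column 3: eliminating its row and column leaves {2, 4}.
Row 1, column 4: eliminating its row and column leaves {1}.
Row 2, column 2: eliminating its row and column leaves {1}.
Row 3, column 1: eliminating its row and column leaves {2}.
Row 4, column 2: eliminating its row and column leaves {2, 4}.
Row 4, column 3: eliminating its row and column leaves {2, 4}.
Enumerating the assignments across these blanks that avoid any row or column repeat gives 2 completions.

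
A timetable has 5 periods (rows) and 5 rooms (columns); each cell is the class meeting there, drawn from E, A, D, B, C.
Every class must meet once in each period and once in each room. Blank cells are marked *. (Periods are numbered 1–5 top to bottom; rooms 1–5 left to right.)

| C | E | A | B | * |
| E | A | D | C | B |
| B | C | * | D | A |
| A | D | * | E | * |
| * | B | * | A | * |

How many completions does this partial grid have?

1

Period 1, room 5: eliminating its period and room leaves {D}.
Period 3, room 3: eliminating its period and room leaves {E}.
Period 4, room 3: eliminating its period and room leaves {B, C}.
Period 4, room 5: eliminating its period and room leaves {C}.
Period 5, room 1: eliminating its period and room leaves {D}.
Period 5, room 3: eliminating its period and room leaves {E, C}.
Period 5, room 5: eliminating its period and room leaves {E, D, C}.
Only one assignment across all blanks avoids any period or room repeat, giving 1 completion.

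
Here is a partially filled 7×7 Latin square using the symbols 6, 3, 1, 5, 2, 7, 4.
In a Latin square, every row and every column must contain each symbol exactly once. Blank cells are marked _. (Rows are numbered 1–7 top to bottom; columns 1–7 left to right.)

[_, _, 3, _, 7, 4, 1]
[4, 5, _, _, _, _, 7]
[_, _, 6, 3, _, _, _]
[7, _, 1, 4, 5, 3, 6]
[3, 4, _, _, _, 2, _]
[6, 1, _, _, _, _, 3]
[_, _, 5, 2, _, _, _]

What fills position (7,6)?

Row 2, column 3: row 2 has {5, 7, 4} and column 3 has {6, 3, 1, 5}, leaving only 2.
Row 4, column 2: row 4 has {6, 3, 1, 5, 7, 4} and column 2 has {1, 5, 4}, leaving only 2.
Row 1, column 2: row 1 has {3, 1, 7, 4} and column 2 has {1, 5, 2, 4}, leaving only 6.
Row 1, column 4: row 1 has {6, 3, 1, 7, 4} and column 4 has {3, 2, 4}, leaving only 5.
Row 1, column 1: row 1 has {6, 3, 1, 5, 7, 4} and column 1 has {6, 3, 7, 4}, leaving only 2.
Row 3, column 2: row 3 has {6, 3} and column 2 has {6, 1, 5, 2, 4}, leaving only 7.
Row 5, column 3: row 5 has {3, 2, 4} and column 3 has {6, 3, 1, 5, 2}, leaving only 7.
Row 5, column 7: row 5 has {3, 2, 7, 4} and column 7 has {6, 3, 1, 7}, leaving only 5.
Row 6, column 3: row 6 has {6, 3, 1} and column 3 has {6, 3, 1, 5, 2, 7}, leaving only 4.
Row 6, column 4: row 6 has {6, 3, 1, 4} and column 4 has {3, 5, 2, 4}, leaving only 7.
Row 6, column 5: row 6 has {6, 3, 1, 7, 4} and column 5 has {5, 7}, leaving only 2.
Row 6, column 6: row 6 has {6, 3, 1, 2, 7, 4} and column 6 has {3, 2, 4}, leaving only 5.
Row 3, column 6: row 3 has {6, 3, 7} and column 6 has {3, 5, 2, 4}, leaving only 1.
Row 2, column 6: row 2 has {5, 2, 7, 4} and column 6 has {3, 1, 5, 2, 4}, leaving only 6.
Row 7 already has {5, 2} and column 6 already has {6, 3, 1, 5, 2, 4}, so row 7, column 6 must be 7.

7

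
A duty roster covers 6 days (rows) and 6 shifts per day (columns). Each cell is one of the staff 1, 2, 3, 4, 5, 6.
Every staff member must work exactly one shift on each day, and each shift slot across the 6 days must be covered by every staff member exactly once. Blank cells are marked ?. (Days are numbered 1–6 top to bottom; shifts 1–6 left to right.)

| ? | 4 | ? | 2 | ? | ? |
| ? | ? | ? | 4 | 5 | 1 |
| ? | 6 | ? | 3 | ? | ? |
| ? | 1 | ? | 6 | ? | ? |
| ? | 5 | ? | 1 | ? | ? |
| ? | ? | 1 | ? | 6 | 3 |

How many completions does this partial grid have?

26

Day 1, shift 1: eliminating its day and shift leaves {1, 3, 5, 6}.
Day 1, shift 3: eliminating its day and shift leaves {3, 5, 6}.
Day 1, shift 5: eliminating its day and shift leaves {1, 3}.
Day 1, shift 6: eliminating its day and shift leaves {5, 6}.
Day 2, shift 1: eliminating its day and shift leaves {2, 3, 6}.
Day 2, shift 2: eliminating its day and shift leaves {2, 3}.
Day 2, shift 3: eliminating its day and shift leaves {2, 3, 6}.
Day 3, shift 1: eliminating its day and shift leaves {1, 2, 4, 5}.
Day 3, shift 3: eliminating its day and shift leaves {2, 4, 5}.
Day 3, shift 5: eliminating its day and shift leaves {1, 2, 4}.
Day 3, shift 6: eliminating its day and shift leaves {2, 4, 5}.
Day 4, shift 1: eliminating its day and shift leaves {2, 3, 4, 5}.
Day 4, shift 3: eliminating its day and shift leaves {2, 3, 4, 5}.
Day 4, shift 5: eliminating its day and shift leaves {2, 3, 4}.
Day 4, shift 6: eliminating its day and shift leaves {2, 4, 5}.
Day 5, shift 1: eliminating its day and shift leaves {2, 3, 4, 6}.
Day 5, shift 3: eliminating its day and shift leaves {2, 3, 4, 6}.
Day 5, shift 5: eliminating its day and shift leaves {2, 3, 4}.
Day 5, shift 6: eliminating its day and shift leaves {2, 4, 6}.
Day 6, shift 1: eliminating its day and shift leaves {2, 4, 5}.
Day 6, shift 2: eliminating its day and shift leaves {2}.
Day 6, shift 4: eliminating its day and shift leaves {5}.
Enumerating the assignments across these blanks that avoid any day or shift repeat gives 26 completions.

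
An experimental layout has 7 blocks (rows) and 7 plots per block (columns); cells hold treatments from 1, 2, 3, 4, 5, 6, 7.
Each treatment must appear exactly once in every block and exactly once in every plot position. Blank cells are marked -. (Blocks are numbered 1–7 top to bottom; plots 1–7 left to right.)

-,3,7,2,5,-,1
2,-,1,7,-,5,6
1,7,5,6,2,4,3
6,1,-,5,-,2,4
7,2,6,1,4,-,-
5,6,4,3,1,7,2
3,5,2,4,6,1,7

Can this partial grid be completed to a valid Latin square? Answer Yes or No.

No block or plot among the givens repeats a symbol, and propagating forced cells runs into no contradiction.
One valid completion exists (for instance, 4 3 7 2 5 6 1 / 2 4 1 7 3 5 6 / 1 7 5 6 2 4 3 / 6 1 3 5 7 2 4 / 7 2 6 1 4 3 5 / 5 6 4 3 1 7 2 / 3 5 2 4 6 1 7).

Yes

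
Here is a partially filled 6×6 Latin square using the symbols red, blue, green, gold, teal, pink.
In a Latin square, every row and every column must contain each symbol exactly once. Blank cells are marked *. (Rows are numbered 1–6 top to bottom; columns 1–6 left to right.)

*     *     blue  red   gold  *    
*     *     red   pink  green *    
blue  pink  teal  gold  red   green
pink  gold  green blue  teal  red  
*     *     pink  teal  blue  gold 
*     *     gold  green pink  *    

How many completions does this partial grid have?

Row 1, column 1: eliminating its row and column leaves {green, teal}.
Row 1, column 2: eliminating its row and column leaves {green, teal}.
Row 1, column 6: eliminating its row and column leaves {teal, pink}.
Row 2, column 1: eliminating its row and column leaves {gold, teal}.
Row 2, column 2: eliminating its row and column leaves {blue, teal}.
Row 2, column 6: eliminating its row and column leaves {blue, teal}.
Row 5, column 1: eliminating its row and column leaves {red, green}.
Row 5, column 2: eliminating its row and column leaves {red, green}.
Row 6, column 1: eliminating its row and column leaves {red, teal}.
Row 6, column 2: eliminating its row and column leaves {red, blue, teal}.
Row 6, column 6: eliminating its row and column leaves {blue, teal}.
Enumerating the assignments across these blanks that avoid any row or column repeat gives 3 completions.

3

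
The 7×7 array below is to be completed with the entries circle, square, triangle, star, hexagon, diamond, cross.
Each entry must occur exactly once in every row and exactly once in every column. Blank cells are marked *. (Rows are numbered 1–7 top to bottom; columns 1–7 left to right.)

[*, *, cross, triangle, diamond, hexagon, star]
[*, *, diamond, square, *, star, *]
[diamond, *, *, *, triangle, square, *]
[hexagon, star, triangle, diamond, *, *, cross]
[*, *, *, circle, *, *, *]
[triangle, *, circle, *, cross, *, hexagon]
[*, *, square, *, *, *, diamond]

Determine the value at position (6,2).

square

Row 3, column 7: row 3 has {square, triangle, diamond} and column 7 has {star, hexagon, diamond, cross}, leaving only circle.
Row 2, column 7: row 2 has {square, star, diamond} and column 7 has {circle, star, hexagon, diamond, cross}, leaving only triangle.
Row 4, column 6: row 4 has {triangle, star, hexagon, diamond, cross} and column 6 has {square, star, hexagon}, leaving only circle.
Row 4, column 5: row 4 has {circle, triangle, star, hexagon, diamond, cross} and column 5 has {triangle, diamond, cross}, leaving only square.
Row 5, column 7: row 5 has {circle} and column 7 has {circle, triangle, star, hexagon, diamond, cross}, leaving only square.
Row 6, column 4: row 6 has {circle, triangle, hexagon, cross} and column 4 has {circle, square, triangle, diamond}, leaving only star.
Row 6, column 6: row 6 has {circle, triangle, star, hexagon, cross} and column 6 has {circle, square, star, hexagon}, leaving only diamond.
Row 6 already has {circle, triangle, star, hexagon, diamond, cross} and column 2 already has {star}, so row 6, column 2 must be square.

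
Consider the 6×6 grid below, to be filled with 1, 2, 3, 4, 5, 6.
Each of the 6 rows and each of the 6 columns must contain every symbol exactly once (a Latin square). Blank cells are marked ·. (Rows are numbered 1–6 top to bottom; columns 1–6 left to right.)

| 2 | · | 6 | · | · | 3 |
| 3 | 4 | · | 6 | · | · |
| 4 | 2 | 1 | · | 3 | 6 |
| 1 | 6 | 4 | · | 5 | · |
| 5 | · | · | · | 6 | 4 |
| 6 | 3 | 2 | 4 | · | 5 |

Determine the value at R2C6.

Row 2, column 3: row 2 has {3, 4, 6} and column 3 has {1, 2, 4, 6}, leaving only 5.
Row 3, column 4: row 3 has {1, 2, 3, 4, 6} and column 4 has {4, 6}, leaving only 5.
Row 1, column 4: row 1 has {2, 3, 6} and column 4 has {4, 5, 6}, leaving only 1.
Row 1, column 2: row 1 has {1, 2, 3, 6} and column 2 has {2, 3, 4, 6}, leaving only 5.
Row 1, column 5: row 1 has {1, 2, 3, 5, 6} and column 5 has {3, 5, 6}, leaving only 4.
Row 4, column 6: row 4 has {1, 4, 5, 6} and column 6 has {3, 4, 5, 6}, leaving only 2.
Row 2 already has {3, 4, 5, 6} and column 6 already has {2, 3, 4, 5, 6}, so row 2, column 6 must be 1.

1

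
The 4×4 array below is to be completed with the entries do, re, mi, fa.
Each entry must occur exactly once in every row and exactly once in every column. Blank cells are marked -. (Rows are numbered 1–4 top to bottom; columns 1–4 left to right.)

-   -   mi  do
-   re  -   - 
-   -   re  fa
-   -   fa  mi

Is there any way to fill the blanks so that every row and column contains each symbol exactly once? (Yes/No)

No

Row 2, column 4: row 2 together with column 4 already contain {do, re, mi, fa} — every symbol — so nothing can go there. The grid has no valid completion.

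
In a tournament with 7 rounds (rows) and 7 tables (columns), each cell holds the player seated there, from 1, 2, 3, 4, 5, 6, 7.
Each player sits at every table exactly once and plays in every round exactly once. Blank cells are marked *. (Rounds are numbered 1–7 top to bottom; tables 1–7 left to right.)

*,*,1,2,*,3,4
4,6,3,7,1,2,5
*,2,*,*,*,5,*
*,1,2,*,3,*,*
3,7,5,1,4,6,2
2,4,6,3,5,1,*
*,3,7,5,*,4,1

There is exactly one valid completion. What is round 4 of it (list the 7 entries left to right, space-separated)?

Round 4, table 6: round 4 has {1, 2, 3} and table 6 has {1, 2, 3, 4, 5, 6}, leaving only 7.
Round 4, table 7: round 4 has {1, 2, 3, 7} and table 7 has {1, 2, 4, 5}, leaving only 6.
Round 4, table 1: round 4 has {1, 2, 3, 6, 7} and table 1 has {2, 3, 4}, leaving only 5.
Round 4, table 4: round 4 has {1, 2, 3, 5, 6, 7} and table 4 has {1, 2, 3, 5, 7}, leaving only 4.
So round 4 reads: 5 1 2 4 3 7 6.

5 1 2 4 3 7 6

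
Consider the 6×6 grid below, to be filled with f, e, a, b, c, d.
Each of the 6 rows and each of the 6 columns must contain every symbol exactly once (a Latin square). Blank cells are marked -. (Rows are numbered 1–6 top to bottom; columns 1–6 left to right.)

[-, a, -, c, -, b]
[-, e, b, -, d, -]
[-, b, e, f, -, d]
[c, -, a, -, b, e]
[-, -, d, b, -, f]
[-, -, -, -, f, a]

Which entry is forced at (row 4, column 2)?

f

Row 1, column 3: row 1 has {a, b, c} and column 3 has {e, a, b, d}, leaving only f.
Row 1, column 5: row 1 has {f, a, b, c} and column 5 has {f, b, d}, leaving only e.
Row 1, column 1: row 1 has {f, e, a, b, c} and column 1 has {c}, leaving only d.
Row 2, column 4: row 2 has {e, b, d} and column 4 has {f, b, c}, leaving only a.
Row 2, column 1: row 2 has {e, a, b, d} and column 1 has {c, d}, leaving only f.
Row 2, column 6: row 2 has {f, e, a, b, d} and column 6 has {f, e, a, b, d}, leaving only c.
Row 3, column 1: row 3 has {f, e, b, d} and column 1 has {f, c, d}, leaving only a.
Row 3, column 5: row 3 has {f, e, a, b, d} and column 5 has {f, e, b, d}, leaving only c.
Row 4, column 4: row 4 has {e, a, b, c} and column 4 has {f, a, b, c}, leaving only d.
Row 4 already has {e, a, b, c, d} and column 2 already has {e, a, b}, so row 4, column 2 must be f.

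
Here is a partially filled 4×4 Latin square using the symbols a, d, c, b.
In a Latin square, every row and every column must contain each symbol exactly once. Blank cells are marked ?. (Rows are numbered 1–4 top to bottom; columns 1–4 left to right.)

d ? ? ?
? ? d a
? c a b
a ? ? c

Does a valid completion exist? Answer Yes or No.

Row 1, column 4: row 1 together with column 4 already contain {a, d, c, b} — every symbol — so nothing can go there. The grid has no valid completion.

No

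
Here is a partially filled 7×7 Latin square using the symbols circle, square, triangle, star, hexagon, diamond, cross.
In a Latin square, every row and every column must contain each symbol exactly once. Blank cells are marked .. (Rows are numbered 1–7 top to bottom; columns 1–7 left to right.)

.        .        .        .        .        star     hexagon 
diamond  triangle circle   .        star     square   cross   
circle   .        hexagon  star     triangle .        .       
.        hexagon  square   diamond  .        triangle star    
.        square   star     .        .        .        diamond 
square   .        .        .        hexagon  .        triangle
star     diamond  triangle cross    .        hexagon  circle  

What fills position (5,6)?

circle

Row 2, column 4: row 2 has {circle, square, triangle, star, diamond, cross} and column 4 has {star, diamond, cross}, leaving only hexagon.
Row 3, column 2: row 3 has {circle, triangle, star, hexagon} and column 2 has {square, triangle, hexagon, diamond}, leaving only cross.
Row 1, column 2: row 1 has {star, hexagon} and column 2 has {square, triangle, hexagon, diamond, cross}, leaving only circle.
Row 3, column 6: row 3 has {circle, triangle, star, hexagon, cross} and column 6 has {square, triangle, star, hexagon}, leaving only diamond.
Row 3, column 7: row 3 has {circle, triangle, star, hexagon, diamond, cross} and column 7 has {circle, triangle, star, hexagon, diamond, cross}, leaving only square.
Row 4, column 1: row 4 has {square, triangle, star, hexagon, diamond} and column 1 has {circle, square, star, diamond}, leaving only cross.
Row 1, column 1: row 1 has {circle, star, hexagon} and column 1 has {circle, square, star, diamond, cross}, leaving only triangle.
Row 1, column 4: row 1 has {circle, triangle, star, hexagon} and column 4 has {star, hexagon, diamond, cross}, leaving only square.
Row 4, column 5: row 4 has {square, triangle, star, hexagon, diamond, cross} and column 5 has {triangle, star, hexagon}, leaving only circle.
Row 5, column 1: row 5 has {square, star, diamond} and column 1 has {circle, square, triangle, star, diamond, cross}, leaving only hexagon.
Row 5, column 5: row 5 has {square, star, hexagon, diamond} and column 5 has {circle, triangle, star, hexagon}, leaving only cross.
Row 5 already has {square, star, hexagon, diamond, cross} and column 6 already has {square, triangle, star, hexagon, diamond}, so row 5, column 6 must be circle.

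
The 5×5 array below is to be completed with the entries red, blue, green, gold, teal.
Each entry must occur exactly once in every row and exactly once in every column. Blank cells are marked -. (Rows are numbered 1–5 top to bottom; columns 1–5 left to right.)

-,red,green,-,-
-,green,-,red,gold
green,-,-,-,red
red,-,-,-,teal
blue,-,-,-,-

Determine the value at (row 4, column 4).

green

Row 1, column 5: row 1 has {red, green} and column 5 has {red, gold, teal}, leaving only blue.
Row 2, column 1: row 2 has {red, green, gold} and column 1 has {red, blue, green}, leaving only teal.
Row 1, column 1: row 1 has {red, blue, green} and column 1 has {red, blue, green, teal}, leaving only gold.
Row 1, column 4: row 1 has {red, blue, green, gold} and column 4 has {red}, leaving only teal.
Row 2, column 3: row 2 has {red, green, gold, teal} and column 3 has {green}, leaving only blue.
Row 4, column 3: row 4 has {red, teal} and column 3 has {blue, green}, leaving only gold.
Row 3, column 3: row 3 has {red, green} and column 3 has {blue, green, gold}, leaving only teal.
Row 4, column 2: row 4 has {red, gold, teal} and column 2 has {red, green}, leaving only blue.
Row 4 already has {red, blue, gold, teal} and column 4 already has {red, teal}, so row 4, column 4 must be green.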